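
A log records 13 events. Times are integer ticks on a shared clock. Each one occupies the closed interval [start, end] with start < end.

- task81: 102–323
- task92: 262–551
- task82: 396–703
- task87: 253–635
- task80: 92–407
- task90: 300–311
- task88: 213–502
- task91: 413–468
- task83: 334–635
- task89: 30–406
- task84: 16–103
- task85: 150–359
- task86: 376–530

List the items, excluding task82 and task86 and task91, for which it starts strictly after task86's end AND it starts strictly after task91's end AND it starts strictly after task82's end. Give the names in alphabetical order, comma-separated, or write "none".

Conditions: its start is strictly after task86's end (X.start > 530) AND its start is strictly after task91's end (X.start > 468) AND its start is strictly after task82's end (X.start > 703).
task80: start 92 > 530? ✗; start 92 > 468? ✗; start 92 > 703? ✗ → no.
task81: start 102 > 530? ✗; start 102 > 468? ✗; start 102 > 703? ✗ → no.
task83: start 334 > 530? ✗; start 334 > 468? ✗; start 334 > 703? ✗ → no.
task84: start 16 > 530? ✗; start 16 > 468? ✗; start 16 > 703? ✗ → no.
task85: start 150 > 530? ✗; start 150 > 468? ✗; start 150 > 703? ✗ → no.
task87: start 253 > 530? ✗; start 253 > 468? ✗; start 253 > 703? ✗ → no.
task88: start 213 > 530? ✗; start 213 > 468? ✗; start 213 > 703? ✗ → no.
task89: start 30 > 530? ✗; start 30 > 468? ✗; start 30 > 703? ✗ → no.
task90: start 300 > 530? ✗; start 300 > 468? ✗; start 300 > 703? ✗ → no.
task92: start 262 > 530? ✗; start 262 > 468? ✗; start 262 > 703? ✗ → no.
Result: none.

none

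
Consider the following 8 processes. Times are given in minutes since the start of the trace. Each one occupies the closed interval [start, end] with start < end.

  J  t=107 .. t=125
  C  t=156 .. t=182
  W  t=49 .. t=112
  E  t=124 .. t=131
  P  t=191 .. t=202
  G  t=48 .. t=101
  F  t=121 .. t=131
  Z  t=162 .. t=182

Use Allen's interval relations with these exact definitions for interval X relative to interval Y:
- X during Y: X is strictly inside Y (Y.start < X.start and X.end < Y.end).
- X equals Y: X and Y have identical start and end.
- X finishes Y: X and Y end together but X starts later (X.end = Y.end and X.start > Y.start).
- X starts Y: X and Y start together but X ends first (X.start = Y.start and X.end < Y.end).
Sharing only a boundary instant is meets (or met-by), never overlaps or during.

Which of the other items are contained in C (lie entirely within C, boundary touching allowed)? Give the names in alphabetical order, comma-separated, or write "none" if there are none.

Target C = [t=156, t=182].
E [t=124, t=131] → before → no.
F [t=121, t=131] → before → no.
G [t=48, t=101] → before → no.
J [t=107, t=125] → before → no.
P [t=191, t=202] → after → no.
W [t=49, t=112] → before → no.
Z [t=162, t=182] → finishes → yes.
Result: Z.

Z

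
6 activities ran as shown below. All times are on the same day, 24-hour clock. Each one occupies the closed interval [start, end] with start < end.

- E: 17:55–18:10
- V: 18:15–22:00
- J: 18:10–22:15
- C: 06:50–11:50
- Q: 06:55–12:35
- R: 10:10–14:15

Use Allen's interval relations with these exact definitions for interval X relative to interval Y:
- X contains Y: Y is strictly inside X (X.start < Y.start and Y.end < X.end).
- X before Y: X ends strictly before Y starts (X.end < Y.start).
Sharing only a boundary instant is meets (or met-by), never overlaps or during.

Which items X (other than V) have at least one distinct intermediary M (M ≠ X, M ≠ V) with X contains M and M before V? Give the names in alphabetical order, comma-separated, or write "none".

none

Target V = [18:15, 22:00].
Intermediaries M with M before V: C, E, Q, R.
Via C — items with X contains C: none.
Via E — items with X contains E: none.
Via Q — items with X contains Q: none.
Via R — items with X contains R: none.
Union: none.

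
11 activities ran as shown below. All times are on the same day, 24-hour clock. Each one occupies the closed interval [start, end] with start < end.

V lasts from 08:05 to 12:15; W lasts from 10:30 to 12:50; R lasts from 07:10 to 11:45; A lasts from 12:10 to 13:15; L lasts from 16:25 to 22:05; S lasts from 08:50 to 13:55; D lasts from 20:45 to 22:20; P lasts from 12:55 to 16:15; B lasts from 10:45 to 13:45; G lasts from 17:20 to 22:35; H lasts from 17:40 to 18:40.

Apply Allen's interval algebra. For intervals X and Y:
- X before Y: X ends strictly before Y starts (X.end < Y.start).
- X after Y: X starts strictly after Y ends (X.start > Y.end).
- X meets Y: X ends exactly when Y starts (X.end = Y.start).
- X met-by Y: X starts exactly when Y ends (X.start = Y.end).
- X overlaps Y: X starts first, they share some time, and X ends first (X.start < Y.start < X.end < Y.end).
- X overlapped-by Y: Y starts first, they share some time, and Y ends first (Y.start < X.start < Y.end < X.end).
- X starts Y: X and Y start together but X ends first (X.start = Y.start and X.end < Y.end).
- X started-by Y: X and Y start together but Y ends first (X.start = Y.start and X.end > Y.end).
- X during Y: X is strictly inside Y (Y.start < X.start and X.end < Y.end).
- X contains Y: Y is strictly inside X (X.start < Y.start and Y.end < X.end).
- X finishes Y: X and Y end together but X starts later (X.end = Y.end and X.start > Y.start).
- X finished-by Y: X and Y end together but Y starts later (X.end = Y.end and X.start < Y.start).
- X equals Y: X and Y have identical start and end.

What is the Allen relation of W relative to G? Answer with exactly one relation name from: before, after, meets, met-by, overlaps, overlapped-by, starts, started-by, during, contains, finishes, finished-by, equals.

before

W = [10:30, 12:50]; G = [17:20, 22:35].
Compare endpoints: W.start < G.start, W.start < G.end, W.end < G.start, W.end < G.end.
That pattern is 'before'.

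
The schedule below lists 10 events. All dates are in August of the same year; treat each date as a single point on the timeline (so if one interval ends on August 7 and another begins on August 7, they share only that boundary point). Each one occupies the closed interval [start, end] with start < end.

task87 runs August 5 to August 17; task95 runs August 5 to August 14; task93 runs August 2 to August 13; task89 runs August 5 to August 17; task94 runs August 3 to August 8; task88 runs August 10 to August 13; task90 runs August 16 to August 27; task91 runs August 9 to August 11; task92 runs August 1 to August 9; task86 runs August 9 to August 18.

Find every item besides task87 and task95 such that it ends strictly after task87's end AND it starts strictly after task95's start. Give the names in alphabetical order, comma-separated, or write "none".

Conditions: its end is strictly after task87's end (X.end > August 17) AND its start is strictly after task95's start (X.start > August 5).
task86: end August 18 > August 17? ✓; start August 9 > August 5? ✓ → yes.
task88: end August 13 > August 17? ✗; start August 10 > August 5? ✓ → no.
task89: end August 17 > August 17? ✗; start August 5 > August 5? ✗ → no.
task90: end August 27 > August 17? ✓; start August 16 > August 5? ✓ → yes.
task91: end August 11 > August 17? ✗; start August 9 > August 5? ✓ → no.
task92: end August 9 > August 17? ✗; start August 1 > August 5? ✗ → no.
task93: end August 13 > August 17? ✗; start August 2 > August 5? ✗ → no.
task94: end August 8 > August 17? ✗; start August 3 > August 5? ✗ → no.
Result: task86, task90.

task86, task90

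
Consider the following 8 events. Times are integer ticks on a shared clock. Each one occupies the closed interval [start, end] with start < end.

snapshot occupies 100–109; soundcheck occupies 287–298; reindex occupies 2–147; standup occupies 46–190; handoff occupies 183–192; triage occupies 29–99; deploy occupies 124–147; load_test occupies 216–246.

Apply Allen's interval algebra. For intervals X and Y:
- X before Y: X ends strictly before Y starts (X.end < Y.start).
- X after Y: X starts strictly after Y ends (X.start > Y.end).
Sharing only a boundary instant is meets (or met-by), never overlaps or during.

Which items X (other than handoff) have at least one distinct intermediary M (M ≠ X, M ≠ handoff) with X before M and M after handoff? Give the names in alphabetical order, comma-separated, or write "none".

deploy, load_test, reindex, snapshot, standup, triage

Target handoff = [183, 192].
Intermediaries M with M after handoff: load_test, soundcheck.
Via load_test — items with X before load_test: deploy, reindex, snapshot, standup, triage.
Via soundcheck — items with X before soundcheck: deploy, load_test, reindex, snapshot, standup, triage.
Union: deploy, load_test, reindex, snapshot, standup, triage.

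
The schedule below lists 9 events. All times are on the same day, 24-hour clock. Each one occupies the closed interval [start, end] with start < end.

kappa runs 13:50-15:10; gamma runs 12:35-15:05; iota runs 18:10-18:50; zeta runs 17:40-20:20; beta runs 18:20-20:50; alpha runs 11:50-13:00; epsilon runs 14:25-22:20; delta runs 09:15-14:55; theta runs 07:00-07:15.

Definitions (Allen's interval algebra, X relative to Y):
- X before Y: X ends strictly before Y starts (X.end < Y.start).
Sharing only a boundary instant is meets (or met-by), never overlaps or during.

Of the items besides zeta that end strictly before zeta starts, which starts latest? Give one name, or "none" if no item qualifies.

Target zeta = [17:40, 20:20].
alpha [11:50, 13:00] → before → candidate.
beta [18:20, 20:50] → overlapped-by → excluded.
delta [09:15, 14:55] → before → candidate.
epsilon [14:25, 22:20] → contains → excluded.
gamma [12:35, 15:05] → before → candidate.
iota [18:10, 18:50] → during → excluded.
kappa [13:50, 15:10] → before → candidate.
theta [07:00, 07:15] → before → candidate.
Among candidates, latest start is 13:50 → kappa.

kappa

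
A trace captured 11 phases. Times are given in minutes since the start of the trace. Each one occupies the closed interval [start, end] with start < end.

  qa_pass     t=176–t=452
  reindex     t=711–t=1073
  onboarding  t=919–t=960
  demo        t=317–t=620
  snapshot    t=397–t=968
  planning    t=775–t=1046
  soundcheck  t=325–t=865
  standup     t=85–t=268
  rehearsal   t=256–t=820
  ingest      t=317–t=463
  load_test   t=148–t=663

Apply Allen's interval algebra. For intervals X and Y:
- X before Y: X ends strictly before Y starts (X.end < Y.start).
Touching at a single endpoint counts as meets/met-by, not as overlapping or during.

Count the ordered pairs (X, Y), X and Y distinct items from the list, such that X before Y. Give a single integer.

Checking all 110 ordered pairs for relation 'before'; matching pairs in alphabetical order:
(demo, onboarding): demo before onboarding ✓
(demo, planning): demo before planning ✓
(demo, reindex): demo before reindex ✓
(ingest, onboarding): ingest before onboarding ✓
(ingest, planning): ingest before planning ✓
(ingest, reindex): ingest before reindex ✓
(load_test, onboarding): load_test before onboarding ✓
(load_test, planning): load_test before planning ✓
(load_test, reindex): load_test before reindex ✓
(qa_pass, onboarding): qa_pass before onboarding ✓
(qa_pass, planning): qa_pass before planning ✓
(qa_pass, reindex): qa_pass before reindex ✓
(rehearsal, onboarding): rehearsal before onboarding ✓
(soundcheck, onboarding): soundcheck before onboarding ✓
(standup, demo): standup before demo ✓
(standup, ingest): standup before ingest ✓
(standup, onboarding): standup before onboarding ✓
(standup, planning): standup before planning ✓
(standup, reindex): standup before reindex ✓
(standup, snapshot): standup before snapshot ✓
(standup, soundcheck): standup before soundcheck ✓
Count: 21.

21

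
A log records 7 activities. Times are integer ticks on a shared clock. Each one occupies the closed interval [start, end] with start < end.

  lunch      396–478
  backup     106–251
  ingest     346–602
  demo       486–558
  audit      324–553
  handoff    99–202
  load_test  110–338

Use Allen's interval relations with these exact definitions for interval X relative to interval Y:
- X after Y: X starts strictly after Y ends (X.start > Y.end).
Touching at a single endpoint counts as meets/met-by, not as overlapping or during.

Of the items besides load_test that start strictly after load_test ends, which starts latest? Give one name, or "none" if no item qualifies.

demo

Target load_test = [110, 338].
audit [324, 553] → overlapped-by → excluded.
backup [106, 251] → overlaps → excluded.
demo [486, 558] → after → candidate.
handoff [99, 202] → overlaps → excluded.
ingest [346, 602] → after → candidate.
lunch [396, 478] → after → candidate.
Among candidates, latest start is 486 → demo.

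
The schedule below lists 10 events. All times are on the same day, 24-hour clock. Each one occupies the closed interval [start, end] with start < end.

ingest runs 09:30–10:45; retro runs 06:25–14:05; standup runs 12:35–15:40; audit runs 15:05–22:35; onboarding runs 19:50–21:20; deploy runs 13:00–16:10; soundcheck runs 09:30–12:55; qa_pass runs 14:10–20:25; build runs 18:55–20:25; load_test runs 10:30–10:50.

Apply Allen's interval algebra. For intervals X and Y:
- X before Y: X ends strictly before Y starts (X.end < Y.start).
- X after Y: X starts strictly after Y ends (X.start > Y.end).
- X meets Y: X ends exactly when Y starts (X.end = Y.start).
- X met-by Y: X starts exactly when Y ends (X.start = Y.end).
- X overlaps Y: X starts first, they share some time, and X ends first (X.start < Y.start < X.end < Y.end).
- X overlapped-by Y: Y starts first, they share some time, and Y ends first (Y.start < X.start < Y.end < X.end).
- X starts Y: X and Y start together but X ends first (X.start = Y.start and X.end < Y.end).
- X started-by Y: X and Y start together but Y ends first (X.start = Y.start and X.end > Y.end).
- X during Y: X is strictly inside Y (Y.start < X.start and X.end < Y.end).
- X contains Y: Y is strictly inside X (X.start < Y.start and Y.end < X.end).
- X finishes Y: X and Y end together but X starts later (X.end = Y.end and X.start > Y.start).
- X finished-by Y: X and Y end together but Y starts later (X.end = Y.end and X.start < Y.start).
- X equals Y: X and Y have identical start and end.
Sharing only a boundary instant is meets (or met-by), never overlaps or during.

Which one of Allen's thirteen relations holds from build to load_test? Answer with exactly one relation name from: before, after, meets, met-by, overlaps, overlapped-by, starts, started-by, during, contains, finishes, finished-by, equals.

after

build = [18:55, 20:25]; load_test = [10:30, 10:50].
Compare endpoints: build.start > load_test.start, build.start > load_test.end, build.end > load_test.start, build.end > load_test.end.
That pattern is 'after'.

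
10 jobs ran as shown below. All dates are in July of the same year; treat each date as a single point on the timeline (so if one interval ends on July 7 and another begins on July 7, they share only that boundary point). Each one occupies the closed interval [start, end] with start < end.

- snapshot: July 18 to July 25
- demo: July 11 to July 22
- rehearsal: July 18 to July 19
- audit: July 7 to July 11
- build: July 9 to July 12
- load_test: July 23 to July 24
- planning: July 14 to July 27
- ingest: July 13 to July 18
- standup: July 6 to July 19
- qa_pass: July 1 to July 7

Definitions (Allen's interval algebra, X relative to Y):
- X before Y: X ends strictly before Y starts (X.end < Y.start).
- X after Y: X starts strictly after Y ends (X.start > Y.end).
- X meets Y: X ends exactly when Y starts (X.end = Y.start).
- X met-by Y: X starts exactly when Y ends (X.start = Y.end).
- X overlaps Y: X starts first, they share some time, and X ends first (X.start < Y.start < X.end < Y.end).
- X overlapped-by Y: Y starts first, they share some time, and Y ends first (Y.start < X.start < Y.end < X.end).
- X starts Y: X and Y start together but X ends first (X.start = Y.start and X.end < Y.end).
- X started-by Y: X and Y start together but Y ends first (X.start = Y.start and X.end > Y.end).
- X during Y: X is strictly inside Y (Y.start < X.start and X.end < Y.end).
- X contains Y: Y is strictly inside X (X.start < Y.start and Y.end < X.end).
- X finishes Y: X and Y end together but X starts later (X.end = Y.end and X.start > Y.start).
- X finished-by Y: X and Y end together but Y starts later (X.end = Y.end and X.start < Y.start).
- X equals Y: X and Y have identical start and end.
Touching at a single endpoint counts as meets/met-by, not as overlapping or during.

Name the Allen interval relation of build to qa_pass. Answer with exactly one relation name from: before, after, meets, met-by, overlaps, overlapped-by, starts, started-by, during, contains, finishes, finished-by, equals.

after

build = [July 9, July 12]; qa_pass = [July 1, July 7].
Compare endpoints: build.start > qa_pass.start, build.start > qa_pass.end, build.end > qa_pass.start, build.end > qa_pass.end.
That pattern is 'after'.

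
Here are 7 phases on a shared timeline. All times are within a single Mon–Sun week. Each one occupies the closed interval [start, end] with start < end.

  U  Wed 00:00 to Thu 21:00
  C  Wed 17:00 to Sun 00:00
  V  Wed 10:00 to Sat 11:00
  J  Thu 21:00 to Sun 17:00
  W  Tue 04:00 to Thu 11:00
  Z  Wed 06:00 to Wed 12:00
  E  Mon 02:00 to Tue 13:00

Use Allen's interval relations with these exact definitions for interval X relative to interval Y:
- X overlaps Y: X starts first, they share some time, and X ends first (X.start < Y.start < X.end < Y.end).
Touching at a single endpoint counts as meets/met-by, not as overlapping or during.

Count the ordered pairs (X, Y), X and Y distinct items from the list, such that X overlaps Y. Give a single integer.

Checking all 42 ordered pairs for relation 'overlaps'; matching pairs in alphabetical order:
(C, J): C overlaps J ✓
(E, W): E overlaps W ✓
(U, C): U overlaps C ✓
(U, V): U overlaps V ✓
(V, C): V overlaps C ✓
(V, J): V overlaps J ✓
(W, C): W overlaps C ✓
(W, U): W overlaps U ✓
(W, V): W overlaps V ✓
(Z, V): Z overlaps V ✓
Count: 10.

10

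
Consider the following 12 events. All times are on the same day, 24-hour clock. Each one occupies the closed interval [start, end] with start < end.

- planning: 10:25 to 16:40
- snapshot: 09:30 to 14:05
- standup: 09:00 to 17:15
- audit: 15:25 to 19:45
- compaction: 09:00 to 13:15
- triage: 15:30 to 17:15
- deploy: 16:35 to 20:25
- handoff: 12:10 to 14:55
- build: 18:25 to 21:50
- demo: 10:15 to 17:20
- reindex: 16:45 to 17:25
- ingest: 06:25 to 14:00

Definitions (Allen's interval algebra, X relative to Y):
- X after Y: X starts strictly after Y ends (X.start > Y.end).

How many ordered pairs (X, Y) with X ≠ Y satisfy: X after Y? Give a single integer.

26

Checking all 132 ordered pairs for relation 'after'; matching pairs in alphabetical order:
(audit, compaction): audit after compaction ✓
(audit, handoff): audit after handoff ✓
(audit, ingest): audit after ingest ✓
(audit, snapshot): audit after snapshot ✓
(build, compaction): build after compaction ✓
(build, demo): build after demo ✓
(build, handoff): build after handoff ✓
(build, ingest): build after ingest ✓
(build, planning): build after planning ✓
(build, reindex): build after reindex ✓
(build, snapshot): build after snapshot ✓
(build, standup): build after standup ✓
(build, triage): build after triage ✓
(deploy, compaction): deploy after compaction ✓
(deploy, handoff): deploy after handoff ✓
(deploy, ingest): deploy after ingest ✓
(deploy, snapshot): deploy after snapshot ✓
(reindex, compaction): reindex after compaction ✓
(reindex, handoff): reindex after handoff ✓
(reindex, ingest): reindex after ingest ✓
(reindex, planning): reindex after planning ✓
(reindex, snapshot): reindex after snapshot ✓
(triage, compaction): triage after compaction ✓
(triage, handoff): triage after handoff ✓
... plus 2 further pairs not listed.
Count: 26.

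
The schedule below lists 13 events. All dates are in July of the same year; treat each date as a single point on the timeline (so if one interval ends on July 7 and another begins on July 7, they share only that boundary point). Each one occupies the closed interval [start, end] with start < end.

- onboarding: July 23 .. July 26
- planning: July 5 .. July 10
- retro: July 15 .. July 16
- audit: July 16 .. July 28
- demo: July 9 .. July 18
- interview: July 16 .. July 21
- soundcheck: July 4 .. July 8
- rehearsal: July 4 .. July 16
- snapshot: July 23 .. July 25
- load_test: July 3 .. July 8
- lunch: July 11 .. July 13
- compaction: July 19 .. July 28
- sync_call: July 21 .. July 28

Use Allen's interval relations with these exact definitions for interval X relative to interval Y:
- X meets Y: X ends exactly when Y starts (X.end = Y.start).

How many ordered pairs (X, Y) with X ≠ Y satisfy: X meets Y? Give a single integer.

Checking all 156 ordered pairs for relation 'meets'; matching pairs in alphabetical order:
(interview, sync_call): interview meets sync_call ✓
(rehearsal, audit): rehearsal meets audit ✓
(rehearsal, interview): rehearsal meets interview ✓
(retro, audit): retro meets audit ✓
(retro, interview): retro meets interview ✓
Count: 5.

5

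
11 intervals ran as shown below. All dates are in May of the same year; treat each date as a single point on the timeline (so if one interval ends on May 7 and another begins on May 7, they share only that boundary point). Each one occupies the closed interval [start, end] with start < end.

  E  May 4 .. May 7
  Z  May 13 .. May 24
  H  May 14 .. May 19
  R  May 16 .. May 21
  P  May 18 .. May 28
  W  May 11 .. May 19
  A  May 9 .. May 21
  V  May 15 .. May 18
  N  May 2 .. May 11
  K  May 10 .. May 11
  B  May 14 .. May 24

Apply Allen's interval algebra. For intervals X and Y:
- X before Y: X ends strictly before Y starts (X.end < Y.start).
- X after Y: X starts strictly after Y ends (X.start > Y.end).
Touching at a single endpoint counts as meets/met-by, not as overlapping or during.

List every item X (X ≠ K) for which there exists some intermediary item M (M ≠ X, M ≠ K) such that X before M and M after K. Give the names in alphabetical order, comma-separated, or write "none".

E, N

Target K = [May 10, May 11].
Intermediaries M with M after K: B, H, P, R, V, Z.
Via B — items with X before B: E, N.
Via H — items with X before H: E, N.
Via P — items with X before P: E, N.
Via R — items with X before R: E, N.
Via V — items with X before V: E, N.
Via Z — items with X before Z: E, N.
Union: E, N.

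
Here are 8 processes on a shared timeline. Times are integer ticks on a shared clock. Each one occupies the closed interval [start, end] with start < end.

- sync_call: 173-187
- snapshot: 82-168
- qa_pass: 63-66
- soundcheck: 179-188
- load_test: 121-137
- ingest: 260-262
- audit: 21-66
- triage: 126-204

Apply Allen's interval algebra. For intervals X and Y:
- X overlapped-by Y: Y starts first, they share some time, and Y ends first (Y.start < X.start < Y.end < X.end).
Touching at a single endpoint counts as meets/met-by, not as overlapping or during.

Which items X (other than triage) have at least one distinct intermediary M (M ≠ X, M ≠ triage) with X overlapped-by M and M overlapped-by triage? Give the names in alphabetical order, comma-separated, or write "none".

none

Target triage = [126, 204].
Intermediaries M with M overlapped-by triage: none.
Union: none.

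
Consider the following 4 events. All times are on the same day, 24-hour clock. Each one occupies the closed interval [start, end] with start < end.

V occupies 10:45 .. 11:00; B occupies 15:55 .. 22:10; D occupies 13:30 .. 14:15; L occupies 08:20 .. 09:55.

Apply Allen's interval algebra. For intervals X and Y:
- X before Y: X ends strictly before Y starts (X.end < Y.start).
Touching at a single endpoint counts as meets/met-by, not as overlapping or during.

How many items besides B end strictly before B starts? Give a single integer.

Target B = [15:55, 22:10].
D [13:30, 14:15] → before → counts.
L [08:20, 09:55] → before → counts.
V [10:45, 11:00] → before → counts.
Total: 3.

3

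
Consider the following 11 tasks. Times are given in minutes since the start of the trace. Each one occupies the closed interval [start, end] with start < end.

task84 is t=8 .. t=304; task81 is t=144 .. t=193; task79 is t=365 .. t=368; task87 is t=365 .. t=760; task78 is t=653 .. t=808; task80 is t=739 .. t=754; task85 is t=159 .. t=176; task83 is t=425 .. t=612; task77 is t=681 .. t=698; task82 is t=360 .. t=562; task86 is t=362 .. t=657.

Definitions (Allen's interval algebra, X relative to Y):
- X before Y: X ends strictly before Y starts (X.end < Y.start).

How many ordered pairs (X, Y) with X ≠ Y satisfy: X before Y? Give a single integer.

Checking all 110 ordered pairs for relation 'before'; matching pairs in alphabetical order:
(task77, task80): task77 before task80 ✓
(task79, task77): task79 before task77 ✓
(task79, task78): task79 before task78 ✓
(task79, task80): task79 before task80 ✓
(task79, task83): task79 before task83 ✓
(task81, task77): task81 before task77 ✓
(task81, task78): task81 before task78 ✓
(task81, task79): task81 before task79 ✓
(task81, task80): task81 before task80 ✓
(task81, task82): task81 before task82 ✓
(task81, task83): task81 before task83 ✓
(task81, task86): task81 before task86 ✓
(task81, task87): task81 before task87 ✓
(task82, task77): task82 before task77 ✓
(task82, task78): task82 before task78 ✓
(task82, task80): task82 before task80 ✓
(task83, task77): task83 before task77 ✓
(task83, task78): task83 before task78 ✓
(task83, task80): task83 before task80 ✓
(task84, task77): task84 before task77 ✓
(task84, task78): task84 before task78 ✓
(task84, task79): task84 before task79 ✓
(task84, task80): task84 before task80 ✓
(task84, task82): task84 before task82 ✓
... plus 13 further pairs not listed.
Count: 37.

37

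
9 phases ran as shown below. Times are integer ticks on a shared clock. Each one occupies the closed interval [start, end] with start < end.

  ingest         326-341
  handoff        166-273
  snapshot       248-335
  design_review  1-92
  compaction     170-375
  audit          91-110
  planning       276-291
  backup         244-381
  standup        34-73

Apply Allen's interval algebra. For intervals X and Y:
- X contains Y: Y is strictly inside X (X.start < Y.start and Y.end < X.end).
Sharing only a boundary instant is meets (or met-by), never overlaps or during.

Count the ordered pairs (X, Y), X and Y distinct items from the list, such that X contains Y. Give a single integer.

8

Checking all 72 ordered pairs for relation 'contains'; matching pairs in alphabetical order:
(backup, ingest): backup contains ingest ✓
(backup, planning): backup contains planning ✓
(backup, snapshot): backup contains snapshot ✓
(compaction, ingest): compaction contains ingest ✓
(compaction, planning): compaction contains planning ✓
(compaction, snapshot): compaction contains snapshot ✓
(design_review, standup): design_review contains standup ✓
(snapshot, planning): snapshot contains planning ✓
Count: 8.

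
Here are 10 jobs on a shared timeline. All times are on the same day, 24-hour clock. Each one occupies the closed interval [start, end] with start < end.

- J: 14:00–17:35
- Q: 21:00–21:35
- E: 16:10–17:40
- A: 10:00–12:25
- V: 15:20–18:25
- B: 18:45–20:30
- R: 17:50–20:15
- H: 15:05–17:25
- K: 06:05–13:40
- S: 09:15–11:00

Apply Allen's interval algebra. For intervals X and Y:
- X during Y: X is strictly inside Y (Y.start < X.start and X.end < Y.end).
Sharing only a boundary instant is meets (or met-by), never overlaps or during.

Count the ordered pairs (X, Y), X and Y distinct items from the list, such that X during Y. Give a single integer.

Checking all 90 ordered pairs for relation 'during'; matching pairs in alphabetical order:
(A, K): A during K ✓
(E, V): E during V ✓
(H, J): H during J ✓
(S, K): S during K ✓
Count: 4.

4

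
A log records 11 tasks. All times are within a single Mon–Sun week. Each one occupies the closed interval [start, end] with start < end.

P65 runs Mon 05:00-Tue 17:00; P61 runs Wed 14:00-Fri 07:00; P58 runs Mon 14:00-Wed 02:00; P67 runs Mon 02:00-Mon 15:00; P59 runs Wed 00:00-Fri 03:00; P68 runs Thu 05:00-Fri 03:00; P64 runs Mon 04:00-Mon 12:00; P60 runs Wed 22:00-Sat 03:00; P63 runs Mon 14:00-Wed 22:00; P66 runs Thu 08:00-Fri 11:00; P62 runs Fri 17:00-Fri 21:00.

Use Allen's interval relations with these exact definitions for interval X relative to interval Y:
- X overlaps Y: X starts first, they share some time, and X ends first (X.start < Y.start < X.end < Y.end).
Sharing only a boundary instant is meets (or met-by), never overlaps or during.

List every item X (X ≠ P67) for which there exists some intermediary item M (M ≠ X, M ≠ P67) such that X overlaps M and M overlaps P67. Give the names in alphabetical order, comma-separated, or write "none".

Target P67 = [Mon 02:00, Mon 15:00].
Intermediaries M with M overlaps P67: none.
Union: none.

none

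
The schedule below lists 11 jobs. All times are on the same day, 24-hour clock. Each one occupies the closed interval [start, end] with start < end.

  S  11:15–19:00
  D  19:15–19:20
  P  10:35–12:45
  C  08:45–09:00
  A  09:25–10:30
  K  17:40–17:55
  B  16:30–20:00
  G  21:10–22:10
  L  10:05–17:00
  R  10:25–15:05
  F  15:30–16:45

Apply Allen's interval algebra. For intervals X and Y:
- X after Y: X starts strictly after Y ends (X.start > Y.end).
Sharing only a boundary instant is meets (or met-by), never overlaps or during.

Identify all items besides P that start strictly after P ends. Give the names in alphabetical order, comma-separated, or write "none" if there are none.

B, D, F, G, K

Target P = [10:35, 12:45].
A [09:25, 10:30] → before → no.
B [16:30, 20:00] → after → yes.
C [08:45, 09:00] → before → no.
D [19:15, 19:20] → after → yes.
F [15:30, 16:45] → after → yes.
G [21:10, 22:10] → after → yes.
K [17:40, 17:55] → after → yes.
L [10:05, 17:00] → contains → no.
R [10:25, 15:05] → contains → no.
S [11:15, 19:00] → overlapped-by → no.
Result: B, D, F, G, K.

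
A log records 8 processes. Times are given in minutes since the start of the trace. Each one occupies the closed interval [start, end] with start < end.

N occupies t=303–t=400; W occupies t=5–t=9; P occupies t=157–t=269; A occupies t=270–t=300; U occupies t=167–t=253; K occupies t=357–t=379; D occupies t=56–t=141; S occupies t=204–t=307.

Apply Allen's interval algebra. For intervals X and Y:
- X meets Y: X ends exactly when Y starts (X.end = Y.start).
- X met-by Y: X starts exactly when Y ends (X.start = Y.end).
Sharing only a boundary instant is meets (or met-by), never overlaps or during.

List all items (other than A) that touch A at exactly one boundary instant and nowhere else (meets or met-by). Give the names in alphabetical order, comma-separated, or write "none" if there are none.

Target A = [t=270, t=300].
D [t=56, t=141] → before → no.
K [t=357, t=379] → after → no.
N [t=303, t=400] → after → no.
P [t=157, t=269] → before → no.
S [t=204, t=307] → contains → no.
U [t=167, t=253] → before → no.
W [t=5, t=9] → before → no.
Result: none.

none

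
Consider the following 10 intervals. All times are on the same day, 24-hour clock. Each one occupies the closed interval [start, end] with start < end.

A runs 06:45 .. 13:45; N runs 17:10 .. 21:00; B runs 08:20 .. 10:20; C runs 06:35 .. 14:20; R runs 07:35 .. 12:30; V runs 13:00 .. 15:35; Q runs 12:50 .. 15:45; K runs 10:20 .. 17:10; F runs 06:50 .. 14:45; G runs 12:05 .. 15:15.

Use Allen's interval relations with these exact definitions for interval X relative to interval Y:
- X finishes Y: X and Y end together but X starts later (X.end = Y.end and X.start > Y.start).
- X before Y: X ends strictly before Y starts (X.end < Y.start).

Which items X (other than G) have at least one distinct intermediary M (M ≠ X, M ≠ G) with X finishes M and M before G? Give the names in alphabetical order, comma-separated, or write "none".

Target G = [12:05, 15:15].
Intermediaries M with M before G: B.
Via B — items with X finishes B: none.
Union: none.

none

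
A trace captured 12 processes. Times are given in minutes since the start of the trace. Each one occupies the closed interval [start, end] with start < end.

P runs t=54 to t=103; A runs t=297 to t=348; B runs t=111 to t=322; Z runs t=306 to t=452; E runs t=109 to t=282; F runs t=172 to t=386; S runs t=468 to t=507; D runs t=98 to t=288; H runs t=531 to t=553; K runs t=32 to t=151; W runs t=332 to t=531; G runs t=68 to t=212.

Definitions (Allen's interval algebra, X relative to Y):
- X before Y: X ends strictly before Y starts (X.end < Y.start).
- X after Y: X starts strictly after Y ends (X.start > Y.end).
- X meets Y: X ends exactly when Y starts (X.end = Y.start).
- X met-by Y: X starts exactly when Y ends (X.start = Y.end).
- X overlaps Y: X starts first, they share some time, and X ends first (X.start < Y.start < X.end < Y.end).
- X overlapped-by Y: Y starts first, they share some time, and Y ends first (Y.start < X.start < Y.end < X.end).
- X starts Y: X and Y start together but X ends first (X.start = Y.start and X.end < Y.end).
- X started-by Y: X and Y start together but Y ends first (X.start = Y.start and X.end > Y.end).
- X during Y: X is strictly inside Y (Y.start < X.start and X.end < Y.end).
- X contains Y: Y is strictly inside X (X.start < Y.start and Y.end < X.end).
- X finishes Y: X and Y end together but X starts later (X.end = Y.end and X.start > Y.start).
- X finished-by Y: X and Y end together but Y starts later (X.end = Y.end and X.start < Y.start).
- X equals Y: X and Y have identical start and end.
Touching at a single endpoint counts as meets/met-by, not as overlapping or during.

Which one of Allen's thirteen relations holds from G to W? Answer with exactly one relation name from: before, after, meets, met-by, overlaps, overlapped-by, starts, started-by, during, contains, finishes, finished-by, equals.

before

G = [t=68, t=212]; W = [t=332, t=531].
Compare endpoints: G.start < W.start, G.start < W.end, G.end < W.start, G.end < W.end.
That pattern is 'before'.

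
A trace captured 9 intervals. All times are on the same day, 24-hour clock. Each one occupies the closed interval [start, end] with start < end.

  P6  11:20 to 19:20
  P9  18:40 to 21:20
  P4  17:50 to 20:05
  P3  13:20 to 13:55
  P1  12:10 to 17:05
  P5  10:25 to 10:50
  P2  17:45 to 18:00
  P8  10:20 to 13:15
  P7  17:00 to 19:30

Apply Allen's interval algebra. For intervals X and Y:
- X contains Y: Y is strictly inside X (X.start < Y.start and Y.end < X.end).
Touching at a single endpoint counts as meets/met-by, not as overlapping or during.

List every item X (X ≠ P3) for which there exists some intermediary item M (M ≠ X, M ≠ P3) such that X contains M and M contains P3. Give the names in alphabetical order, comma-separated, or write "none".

P6

Target P3 = [13:20, 13:55].
Intermediaries M with M contains P3: P1, P6.
Via P1 — items with X contains P1: P6.
Via P6 — items with X contains P6: none.
Union: P6.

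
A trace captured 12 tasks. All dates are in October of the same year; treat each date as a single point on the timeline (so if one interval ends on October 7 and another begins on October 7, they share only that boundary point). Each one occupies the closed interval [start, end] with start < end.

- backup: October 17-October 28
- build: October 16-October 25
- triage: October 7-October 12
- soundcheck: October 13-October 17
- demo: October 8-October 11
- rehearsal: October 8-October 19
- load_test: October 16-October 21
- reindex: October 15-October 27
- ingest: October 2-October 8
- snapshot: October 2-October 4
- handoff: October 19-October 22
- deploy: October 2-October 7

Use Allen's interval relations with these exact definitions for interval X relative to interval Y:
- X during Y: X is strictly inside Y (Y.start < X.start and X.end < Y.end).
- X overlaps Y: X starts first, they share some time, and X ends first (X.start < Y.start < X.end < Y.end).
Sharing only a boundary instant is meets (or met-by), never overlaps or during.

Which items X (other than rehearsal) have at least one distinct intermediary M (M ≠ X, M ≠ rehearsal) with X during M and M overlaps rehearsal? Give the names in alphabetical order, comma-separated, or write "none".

demo

Target rehearsal = [October 8, October 19].
Intermediaries M with M overlaps rehearsal: triage.
Via triage — items with X during triage: demo.
Union: demo.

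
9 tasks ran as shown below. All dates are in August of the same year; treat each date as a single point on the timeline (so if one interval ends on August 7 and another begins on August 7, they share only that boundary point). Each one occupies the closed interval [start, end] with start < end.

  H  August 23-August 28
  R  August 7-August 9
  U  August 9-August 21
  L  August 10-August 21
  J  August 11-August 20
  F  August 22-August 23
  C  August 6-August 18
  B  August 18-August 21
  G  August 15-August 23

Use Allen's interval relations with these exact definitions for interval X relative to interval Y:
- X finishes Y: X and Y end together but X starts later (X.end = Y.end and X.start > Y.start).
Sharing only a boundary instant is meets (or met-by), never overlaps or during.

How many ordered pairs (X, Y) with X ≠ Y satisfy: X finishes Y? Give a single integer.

4

Checking all 72 ordered pairs for relation 'finishes'; matching pairs in alphabetical order:
(B, L): B finishes L ✓
(B, U): B finishes U ✓
(F, G): F finishes G ✓
(L, U): L finishes U ✓
Count: 4.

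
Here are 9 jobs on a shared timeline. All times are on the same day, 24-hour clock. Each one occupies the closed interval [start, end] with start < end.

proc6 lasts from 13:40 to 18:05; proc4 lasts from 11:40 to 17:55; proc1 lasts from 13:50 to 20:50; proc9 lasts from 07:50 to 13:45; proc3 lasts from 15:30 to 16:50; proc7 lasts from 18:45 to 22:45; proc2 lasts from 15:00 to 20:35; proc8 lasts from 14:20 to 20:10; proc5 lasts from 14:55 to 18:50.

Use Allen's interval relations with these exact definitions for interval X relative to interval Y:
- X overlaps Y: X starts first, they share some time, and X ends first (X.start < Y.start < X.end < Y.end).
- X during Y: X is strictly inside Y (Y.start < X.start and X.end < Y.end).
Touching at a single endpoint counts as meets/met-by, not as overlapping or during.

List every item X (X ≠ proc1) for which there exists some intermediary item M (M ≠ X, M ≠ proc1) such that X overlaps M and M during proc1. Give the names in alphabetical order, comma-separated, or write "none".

proc4, proc5, proc6, proc8

Target proc1 = [13:50, 20:50].
Intermediaries M with M during proc1: proc2, proc3, proc5, proc8.
Via proc2 — items with X overlaps proc2: proc4, proc5, proc6, proc8.
Via proc3 — items with X overlaps proc3: none.
Via proc5 — items with X overlaps proc5: proc4, proc6.
Via proc8 — items with X overlaps proc8: proc4, proc6.
Union: proc4, proc5, proc6, proc8.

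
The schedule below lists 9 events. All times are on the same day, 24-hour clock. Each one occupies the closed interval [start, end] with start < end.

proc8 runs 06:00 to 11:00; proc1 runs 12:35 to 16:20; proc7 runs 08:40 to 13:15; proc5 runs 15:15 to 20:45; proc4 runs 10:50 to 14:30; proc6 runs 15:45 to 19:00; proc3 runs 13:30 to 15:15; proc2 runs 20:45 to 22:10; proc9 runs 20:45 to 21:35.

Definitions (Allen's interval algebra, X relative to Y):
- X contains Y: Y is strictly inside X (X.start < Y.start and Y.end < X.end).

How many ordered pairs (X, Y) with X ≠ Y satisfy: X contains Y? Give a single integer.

Checking all 72 ordered pairs for relation 'contains'; matching pairs in alphabetical order:
(proc1, proc3): proc1 contains proc3 ✓
(proc5, proc6): proc5 contains proc6 ✓
Count: 2.

2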